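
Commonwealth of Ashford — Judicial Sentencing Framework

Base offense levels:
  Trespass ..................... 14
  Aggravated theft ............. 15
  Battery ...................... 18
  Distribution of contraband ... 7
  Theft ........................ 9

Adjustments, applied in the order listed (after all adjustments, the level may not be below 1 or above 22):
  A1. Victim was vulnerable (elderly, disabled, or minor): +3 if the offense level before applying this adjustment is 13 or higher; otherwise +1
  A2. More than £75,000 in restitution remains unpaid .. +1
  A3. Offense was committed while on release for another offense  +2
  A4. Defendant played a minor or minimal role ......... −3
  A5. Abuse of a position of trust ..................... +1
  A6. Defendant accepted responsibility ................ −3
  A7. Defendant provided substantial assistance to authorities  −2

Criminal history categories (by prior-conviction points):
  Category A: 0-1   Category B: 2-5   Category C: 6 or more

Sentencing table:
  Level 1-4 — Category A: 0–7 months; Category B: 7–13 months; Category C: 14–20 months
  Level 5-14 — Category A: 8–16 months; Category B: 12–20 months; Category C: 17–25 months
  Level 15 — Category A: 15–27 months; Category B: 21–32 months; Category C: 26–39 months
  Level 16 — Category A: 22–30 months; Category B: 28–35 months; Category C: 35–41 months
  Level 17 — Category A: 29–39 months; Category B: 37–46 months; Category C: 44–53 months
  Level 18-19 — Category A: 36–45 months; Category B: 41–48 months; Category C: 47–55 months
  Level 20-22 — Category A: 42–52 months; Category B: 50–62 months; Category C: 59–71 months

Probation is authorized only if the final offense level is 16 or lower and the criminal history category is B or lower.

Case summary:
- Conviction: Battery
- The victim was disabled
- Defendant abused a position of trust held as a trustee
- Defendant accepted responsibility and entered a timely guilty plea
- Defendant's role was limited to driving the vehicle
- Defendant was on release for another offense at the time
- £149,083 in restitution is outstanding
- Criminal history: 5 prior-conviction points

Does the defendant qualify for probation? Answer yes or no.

No

Base offense level for battery: 18.
A1 applies (level before this adjustment is 18 ≥ 13, so +3): 18 + 3 = 21.
A2 applies: 21 + 1 = 22.
A3 applies: 22 + 2 = 24.
A4 applies: 24 − 3 = 21.
A5 applies: 21 + 1 = 22.
A6 applies: 22 − 3 = 19.
A7 does not apply.
Final offense level: 19.
Criminal history: 5 prior points → Category B (2-5).
Level 19 falls in the 18-19 band.
Grid: Level 18-19 × Category B = 41-48 months.
Probation check: level 19 > 16 and category B ≤ B → not eligible.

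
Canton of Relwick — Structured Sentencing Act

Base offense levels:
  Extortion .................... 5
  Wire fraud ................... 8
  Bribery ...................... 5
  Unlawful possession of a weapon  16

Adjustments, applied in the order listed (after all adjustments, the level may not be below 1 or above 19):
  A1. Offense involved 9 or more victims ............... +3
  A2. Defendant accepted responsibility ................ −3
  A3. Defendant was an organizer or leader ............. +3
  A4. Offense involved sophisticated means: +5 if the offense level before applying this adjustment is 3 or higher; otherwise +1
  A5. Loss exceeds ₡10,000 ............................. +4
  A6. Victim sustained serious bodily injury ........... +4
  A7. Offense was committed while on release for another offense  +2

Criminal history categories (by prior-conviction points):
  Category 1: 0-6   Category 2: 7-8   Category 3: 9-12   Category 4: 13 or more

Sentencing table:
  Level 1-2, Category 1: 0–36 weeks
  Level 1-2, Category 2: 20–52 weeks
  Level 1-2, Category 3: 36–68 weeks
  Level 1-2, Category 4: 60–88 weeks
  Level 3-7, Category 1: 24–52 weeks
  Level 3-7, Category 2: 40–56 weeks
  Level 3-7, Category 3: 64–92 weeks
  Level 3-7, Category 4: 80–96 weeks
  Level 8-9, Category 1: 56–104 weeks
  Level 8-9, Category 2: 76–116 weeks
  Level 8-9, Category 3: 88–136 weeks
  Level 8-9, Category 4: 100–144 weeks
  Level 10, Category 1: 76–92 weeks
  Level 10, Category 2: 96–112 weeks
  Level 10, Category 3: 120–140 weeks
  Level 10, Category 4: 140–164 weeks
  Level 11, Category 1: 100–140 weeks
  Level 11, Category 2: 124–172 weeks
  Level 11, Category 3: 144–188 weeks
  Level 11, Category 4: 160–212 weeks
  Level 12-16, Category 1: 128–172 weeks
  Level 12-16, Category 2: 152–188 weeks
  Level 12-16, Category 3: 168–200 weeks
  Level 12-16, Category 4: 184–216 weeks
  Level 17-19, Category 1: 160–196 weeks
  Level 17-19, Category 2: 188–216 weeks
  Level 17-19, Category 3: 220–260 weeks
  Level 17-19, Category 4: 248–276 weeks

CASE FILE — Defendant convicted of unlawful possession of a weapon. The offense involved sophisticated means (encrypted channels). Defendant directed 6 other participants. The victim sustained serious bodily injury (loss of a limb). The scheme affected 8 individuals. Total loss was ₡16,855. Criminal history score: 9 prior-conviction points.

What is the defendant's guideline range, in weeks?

220-260 weeks

Base offense level for unlawful possession of a weapon: 16.
A1 does not apply.
A2 does not apply.
A3 applies: 16 + 3 = 19.
A4 applies (level before this adjustment is 19 ≥ 3, so +5): 19 + 5 = 24.
A5 applies: 24 + 4 = 28.
A6 applies: 28 + 4 = 32.
A7 does not apply.
Level 32 exceeds the maximum of 19; capped at 19.
Final offense level: 19.
Criminal history: 9 prior points → Category 3 (9-12).
Level 19 falls in the 17-19 band.
Grid: Level 17-19 × Category 3 = 220-260 weeks.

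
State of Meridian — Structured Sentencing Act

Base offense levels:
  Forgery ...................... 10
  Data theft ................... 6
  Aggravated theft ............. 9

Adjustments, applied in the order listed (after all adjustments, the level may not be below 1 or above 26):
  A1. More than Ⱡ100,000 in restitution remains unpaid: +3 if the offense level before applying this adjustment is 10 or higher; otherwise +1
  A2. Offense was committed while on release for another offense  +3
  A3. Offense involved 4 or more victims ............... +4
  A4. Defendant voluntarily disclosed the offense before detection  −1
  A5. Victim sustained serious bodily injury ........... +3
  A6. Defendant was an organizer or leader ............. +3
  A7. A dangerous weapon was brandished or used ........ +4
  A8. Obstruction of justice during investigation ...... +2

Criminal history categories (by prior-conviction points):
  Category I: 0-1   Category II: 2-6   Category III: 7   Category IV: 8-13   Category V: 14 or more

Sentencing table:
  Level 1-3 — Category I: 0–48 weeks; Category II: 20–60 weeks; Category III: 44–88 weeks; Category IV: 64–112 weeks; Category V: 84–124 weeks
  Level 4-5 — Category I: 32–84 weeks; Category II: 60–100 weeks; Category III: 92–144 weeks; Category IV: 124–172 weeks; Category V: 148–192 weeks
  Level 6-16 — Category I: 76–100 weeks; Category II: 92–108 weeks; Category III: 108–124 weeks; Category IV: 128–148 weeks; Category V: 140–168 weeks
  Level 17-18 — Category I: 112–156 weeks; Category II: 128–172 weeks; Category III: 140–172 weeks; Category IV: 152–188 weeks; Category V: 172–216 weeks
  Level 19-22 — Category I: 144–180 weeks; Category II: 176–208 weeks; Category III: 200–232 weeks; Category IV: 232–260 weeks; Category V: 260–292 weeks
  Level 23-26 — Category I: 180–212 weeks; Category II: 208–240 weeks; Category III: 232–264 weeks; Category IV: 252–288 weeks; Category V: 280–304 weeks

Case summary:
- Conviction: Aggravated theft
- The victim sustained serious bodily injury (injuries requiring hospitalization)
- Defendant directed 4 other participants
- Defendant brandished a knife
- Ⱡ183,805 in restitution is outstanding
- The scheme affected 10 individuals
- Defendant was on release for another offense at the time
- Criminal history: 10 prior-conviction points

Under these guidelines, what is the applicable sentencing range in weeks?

252-288 weeks

Base offense level for aggravated theft: 9.
A1 applies (level before this adjustment is 9 < 10, so +1): 9 + 1 = 10.
A2 applies: 10 + 3 = 13.
A3 applies: 13 + 4 = 17.
A4 does not apply.
A5 applies: 17 + 3 = 20.
A6 applies: 20 + 3 = 23.
A7 applies: 23 + 4 = 27.
A8 does not apply.
Level 27 exceeds the maximum of 26; capped at 26.
Final offense level: 26.
Criminal history: 10 prior points → Category IV (8-13).
Level 26 falls in the 23-26 band.
Grid: Level 23-26 × Category IV = 252-288 weeks.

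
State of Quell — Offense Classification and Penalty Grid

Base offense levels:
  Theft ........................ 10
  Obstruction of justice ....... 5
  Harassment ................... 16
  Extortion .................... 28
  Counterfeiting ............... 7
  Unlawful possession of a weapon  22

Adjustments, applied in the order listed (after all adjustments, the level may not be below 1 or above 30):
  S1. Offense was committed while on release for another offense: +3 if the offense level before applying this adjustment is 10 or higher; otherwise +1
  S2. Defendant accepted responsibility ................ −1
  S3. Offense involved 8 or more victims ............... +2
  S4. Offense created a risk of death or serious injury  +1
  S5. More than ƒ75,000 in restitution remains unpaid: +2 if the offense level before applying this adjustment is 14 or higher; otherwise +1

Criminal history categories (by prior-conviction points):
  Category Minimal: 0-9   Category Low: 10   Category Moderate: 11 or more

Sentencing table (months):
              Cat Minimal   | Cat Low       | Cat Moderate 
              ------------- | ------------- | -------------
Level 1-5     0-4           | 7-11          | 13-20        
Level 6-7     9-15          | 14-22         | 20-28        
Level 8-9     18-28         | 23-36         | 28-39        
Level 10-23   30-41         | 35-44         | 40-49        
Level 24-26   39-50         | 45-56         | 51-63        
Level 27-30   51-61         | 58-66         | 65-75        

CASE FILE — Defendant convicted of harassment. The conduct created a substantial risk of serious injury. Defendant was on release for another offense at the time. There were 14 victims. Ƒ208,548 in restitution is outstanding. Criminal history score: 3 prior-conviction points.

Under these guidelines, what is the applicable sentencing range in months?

39-50 months

Base offense level for harassment: 16.
S1 applies (level before this adjustment is 16 ≥ 10, so +3): 16 + 3 = 19.
S2 does not apply.
S3 applies: 19 + 2 = 21.
S4 applies: 21 + 1 = 22.
S5 applies (level before this adjustment is 22 ≥ 14, so +2): 22 + 2 = 24.
Final offense level: 24.
Criminal history: 3 prior points → Category Minimal (0-9).
Level 24 falls in the 24-26 band.
Grid: Level 24-26 × Category Minimal = 39-50 months.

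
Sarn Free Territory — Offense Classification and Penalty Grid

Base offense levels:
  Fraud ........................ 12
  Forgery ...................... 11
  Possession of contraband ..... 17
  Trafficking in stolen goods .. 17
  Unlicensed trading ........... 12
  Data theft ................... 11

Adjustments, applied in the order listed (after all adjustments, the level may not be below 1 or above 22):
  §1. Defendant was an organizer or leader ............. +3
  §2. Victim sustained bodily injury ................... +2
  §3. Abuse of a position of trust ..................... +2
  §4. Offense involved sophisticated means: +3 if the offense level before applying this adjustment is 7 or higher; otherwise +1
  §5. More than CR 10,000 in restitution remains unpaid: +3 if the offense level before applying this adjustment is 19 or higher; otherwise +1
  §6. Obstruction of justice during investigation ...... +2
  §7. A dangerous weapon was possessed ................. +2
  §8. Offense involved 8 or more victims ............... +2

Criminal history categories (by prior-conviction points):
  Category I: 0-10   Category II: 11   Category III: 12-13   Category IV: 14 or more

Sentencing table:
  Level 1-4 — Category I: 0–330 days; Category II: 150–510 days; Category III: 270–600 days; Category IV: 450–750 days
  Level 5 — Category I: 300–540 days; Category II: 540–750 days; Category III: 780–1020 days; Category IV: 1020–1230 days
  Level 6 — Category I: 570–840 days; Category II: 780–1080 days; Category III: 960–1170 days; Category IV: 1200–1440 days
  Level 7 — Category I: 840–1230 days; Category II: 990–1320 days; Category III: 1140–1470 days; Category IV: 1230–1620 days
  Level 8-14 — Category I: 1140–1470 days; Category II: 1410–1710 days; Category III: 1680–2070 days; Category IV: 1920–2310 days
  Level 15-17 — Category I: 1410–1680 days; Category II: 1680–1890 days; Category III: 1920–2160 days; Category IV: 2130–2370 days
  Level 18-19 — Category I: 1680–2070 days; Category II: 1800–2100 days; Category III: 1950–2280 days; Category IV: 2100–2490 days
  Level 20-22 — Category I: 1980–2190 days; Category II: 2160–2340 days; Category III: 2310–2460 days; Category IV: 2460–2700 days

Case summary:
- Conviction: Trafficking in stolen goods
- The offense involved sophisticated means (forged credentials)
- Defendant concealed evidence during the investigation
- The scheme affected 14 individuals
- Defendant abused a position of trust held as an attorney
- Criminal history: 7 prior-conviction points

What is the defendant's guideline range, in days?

1980-2190 days

Base offense level for trafficking in stolen goods: 17.
§1 does not apply.
§2 does not apply.
§3 applies: 17 + 2 = 19.
§4 applies (level before this adjustment is 19 ≥ 7, so +3): 19 + 3 = 22.
§6 applies: 22 + 2 = 24.
§7 does not apply.
§8 applies: 24 + 2 = 26.
Level 26 exceeds the maximum of 22; capped at 22.
Final offense level: 22.
Criminal history: 7 prior points → Category I (0-10).
Level 22 falls in the 20-22 band.
Grid: Level 20-22 × Category I = 1980-2190 days.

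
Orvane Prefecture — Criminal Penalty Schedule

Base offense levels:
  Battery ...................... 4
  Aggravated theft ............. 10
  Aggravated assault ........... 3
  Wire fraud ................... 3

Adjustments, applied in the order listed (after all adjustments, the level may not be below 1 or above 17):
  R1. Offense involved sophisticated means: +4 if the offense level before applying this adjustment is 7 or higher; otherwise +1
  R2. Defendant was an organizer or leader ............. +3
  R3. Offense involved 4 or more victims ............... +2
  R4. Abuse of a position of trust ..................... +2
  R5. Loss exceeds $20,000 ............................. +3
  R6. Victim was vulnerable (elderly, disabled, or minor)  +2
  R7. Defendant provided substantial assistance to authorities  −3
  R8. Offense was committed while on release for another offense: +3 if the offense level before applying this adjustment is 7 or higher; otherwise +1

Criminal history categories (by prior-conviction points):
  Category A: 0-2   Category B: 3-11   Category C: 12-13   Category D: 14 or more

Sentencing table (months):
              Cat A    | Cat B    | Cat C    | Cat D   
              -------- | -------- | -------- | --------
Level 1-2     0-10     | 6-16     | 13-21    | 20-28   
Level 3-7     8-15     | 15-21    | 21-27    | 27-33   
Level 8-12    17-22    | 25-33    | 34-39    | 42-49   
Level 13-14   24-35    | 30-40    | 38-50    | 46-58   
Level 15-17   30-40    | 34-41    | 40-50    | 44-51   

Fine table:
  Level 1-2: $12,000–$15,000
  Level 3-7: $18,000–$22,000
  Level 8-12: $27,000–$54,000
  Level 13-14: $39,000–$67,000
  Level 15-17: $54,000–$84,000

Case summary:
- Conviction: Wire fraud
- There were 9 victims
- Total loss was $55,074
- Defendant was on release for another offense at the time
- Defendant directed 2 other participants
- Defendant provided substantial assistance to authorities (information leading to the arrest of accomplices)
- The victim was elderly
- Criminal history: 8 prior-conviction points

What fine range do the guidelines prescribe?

$39,000–$67,000

Base offense level for wire fraud: 3.
R1 does not apply.
R2 applies: 3 + 3 = 6.
R3 applies: 6 + 2 = 8.
R5 applies: 8 + 3 = 11.
R6 applies: 11 + 2 = 13.
R7 applies: 13 − 3 = 10.
R8 applies (level before this adjustment is 10 ≥ 7, so +3): 10 + 3 = 13.
Final offense level: 13.
Level 13 falls in the 13-14 band.
Fine table: Level 13-14 → $39,000–$67,000.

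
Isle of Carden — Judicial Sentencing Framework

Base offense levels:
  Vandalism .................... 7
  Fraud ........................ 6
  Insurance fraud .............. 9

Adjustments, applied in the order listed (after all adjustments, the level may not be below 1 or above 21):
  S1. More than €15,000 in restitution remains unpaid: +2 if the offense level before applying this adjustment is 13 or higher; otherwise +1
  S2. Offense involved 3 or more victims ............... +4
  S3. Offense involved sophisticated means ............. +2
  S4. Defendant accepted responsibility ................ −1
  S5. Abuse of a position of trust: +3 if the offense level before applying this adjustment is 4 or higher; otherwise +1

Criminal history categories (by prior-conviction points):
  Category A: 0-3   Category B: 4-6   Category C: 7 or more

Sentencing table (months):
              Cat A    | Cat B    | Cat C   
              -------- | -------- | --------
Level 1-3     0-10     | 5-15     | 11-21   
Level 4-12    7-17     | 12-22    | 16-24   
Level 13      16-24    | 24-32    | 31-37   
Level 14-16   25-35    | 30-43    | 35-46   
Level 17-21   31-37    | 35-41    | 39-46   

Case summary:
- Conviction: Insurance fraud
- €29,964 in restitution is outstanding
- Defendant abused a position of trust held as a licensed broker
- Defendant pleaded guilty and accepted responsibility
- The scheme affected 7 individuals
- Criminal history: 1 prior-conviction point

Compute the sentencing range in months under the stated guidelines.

Base offense level for insurance fraud: 9.
S1 applies (level before this adjustment is 9 < 13, so +1): 9 + 1 = 10.
S2 applies: 10 + 4 = 14.
S3 does not apply.
S4 applies: 14 − 1 = 13.
S5 applies (level before this adjustment is 13 ≥ 4, so +3): 13 + 3 = 16.
Final offense level: 16.
Criminal history: 1 prior point → Category A (0-3).
Level 16 falls in the 14-16 band.
Grid: Level 14-16 × Category A = 25-35 months.

25-35 months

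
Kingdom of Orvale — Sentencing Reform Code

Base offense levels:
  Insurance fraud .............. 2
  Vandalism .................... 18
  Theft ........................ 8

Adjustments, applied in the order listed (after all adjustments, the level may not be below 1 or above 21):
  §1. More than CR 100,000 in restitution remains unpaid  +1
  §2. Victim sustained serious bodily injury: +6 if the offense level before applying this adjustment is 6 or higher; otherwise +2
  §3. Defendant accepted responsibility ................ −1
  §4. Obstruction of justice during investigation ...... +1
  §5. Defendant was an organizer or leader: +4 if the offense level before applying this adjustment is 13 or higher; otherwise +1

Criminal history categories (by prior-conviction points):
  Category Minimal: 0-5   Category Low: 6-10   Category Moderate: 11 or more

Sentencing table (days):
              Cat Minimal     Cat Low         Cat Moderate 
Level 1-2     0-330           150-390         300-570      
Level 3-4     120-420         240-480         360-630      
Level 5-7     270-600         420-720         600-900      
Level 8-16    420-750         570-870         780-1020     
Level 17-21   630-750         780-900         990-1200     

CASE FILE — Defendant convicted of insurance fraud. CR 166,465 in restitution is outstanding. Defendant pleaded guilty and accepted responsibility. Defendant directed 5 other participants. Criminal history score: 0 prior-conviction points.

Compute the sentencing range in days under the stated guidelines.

120-420 days

Base offense level for insurance fraud: 2.
§1 applies: 2 + 1 = 3.
§2 does not apply.
§3 applies: 3 − 1 = 2.
§5 applies (level before this adjustment is 2 < 13, so +1): 2 + 1 = 3.
Final offense level: 3.
Criminal history: 0 prior points → Category Minimal (0-5).
Level 3 falls in the 3-4 band.
Grid: Level 3-4 × Category Minimal = 120-420 days.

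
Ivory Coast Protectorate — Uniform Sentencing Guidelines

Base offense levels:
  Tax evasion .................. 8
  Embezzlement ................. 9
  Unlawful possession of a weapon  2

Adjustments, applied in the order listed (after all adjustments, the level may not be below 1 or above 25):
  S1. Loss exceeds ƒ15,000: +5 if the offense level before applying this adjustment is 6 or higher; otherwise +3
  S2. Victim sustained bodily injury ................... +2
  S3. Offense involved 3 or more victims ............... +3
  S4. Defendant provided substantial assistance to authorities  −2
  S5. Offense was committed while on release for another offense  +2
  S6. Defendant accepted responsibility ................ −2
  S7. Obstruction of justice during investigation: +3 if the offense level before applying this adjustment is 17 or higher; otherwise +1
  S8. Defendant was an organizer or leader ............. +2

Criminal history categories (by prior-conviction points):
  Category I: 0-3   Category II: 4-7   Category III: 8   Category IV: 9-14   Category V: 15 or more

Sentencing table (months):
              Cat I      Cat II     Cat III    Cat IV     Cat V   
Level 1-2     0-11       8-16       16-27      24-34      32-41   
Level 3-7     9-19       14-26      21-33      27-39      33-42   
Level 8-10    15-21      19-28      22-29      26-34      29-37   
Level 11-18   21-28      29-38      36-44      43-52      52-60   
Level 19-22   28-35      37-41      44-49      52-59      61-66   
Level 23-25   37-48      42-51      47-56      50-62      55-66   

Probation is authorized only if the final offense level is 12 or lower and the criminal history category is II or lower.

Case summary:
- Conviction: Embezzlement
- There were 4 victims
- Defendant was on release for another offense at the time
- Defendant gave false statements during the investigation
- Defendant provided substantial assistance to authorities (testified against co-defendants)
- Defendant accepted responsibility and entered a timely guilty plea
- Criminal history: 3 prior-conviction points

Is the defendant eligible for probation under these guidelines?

Yes

Base offense level for embezzlement: 9.
S3 applies: 9 + 3 = 12.
S4 applies: 12 − 2 = 10.
S5 applies: 10 + 2 = 12.
S6 applies: 12 − 2 = 10.
S7 applies (level before this adjustment is 10 < 17, so +1): 10 + 1 = 11.
S8 does not apply.
Final offense level: 11.
Criminal history: 3 prior points → Category I (0-3).
Level 11 falls in the 11-18 band.
Grid: Level 11-18 × Category I = 21-28 months.
Probation check: level 11 ≤ 12 and category I ≤ II → eligible.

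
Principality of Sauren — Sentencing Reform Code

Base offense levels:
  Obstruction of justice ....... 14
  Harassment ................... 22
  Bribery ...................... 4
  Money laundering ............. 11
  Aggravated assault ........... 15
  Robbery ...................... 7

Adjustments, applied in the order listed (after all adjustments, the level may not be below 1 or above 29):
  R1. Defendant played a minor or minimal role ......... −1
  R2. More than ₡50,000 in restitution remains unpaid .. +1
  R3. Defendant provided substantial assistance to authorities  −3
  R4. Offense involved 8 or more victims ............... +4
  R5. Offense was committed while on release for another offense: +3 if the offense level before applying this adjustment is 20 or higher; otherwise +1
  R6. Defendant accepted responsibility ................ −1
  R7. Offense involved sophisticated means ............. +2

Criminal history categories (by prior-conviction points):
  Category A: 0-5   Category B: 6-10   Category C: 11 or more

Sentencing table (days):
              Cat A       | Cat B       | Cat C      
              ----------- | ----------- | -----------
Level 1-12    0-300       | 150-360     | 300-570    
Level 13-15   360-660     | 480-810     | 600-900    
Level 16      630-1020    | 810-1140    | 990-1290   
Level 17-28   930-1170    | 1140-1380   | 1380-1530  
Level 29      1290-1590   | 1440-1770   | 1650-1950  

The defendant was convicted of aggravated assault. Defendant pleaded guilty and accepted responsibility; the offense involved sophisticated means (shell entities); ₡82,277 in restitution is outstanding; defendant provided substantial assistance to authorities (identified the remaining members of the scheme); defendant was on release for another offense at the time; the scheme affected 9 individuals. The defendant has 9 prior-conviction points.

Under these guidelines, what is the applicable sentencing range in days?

Base offense level for aggravated assault: 15.
R2 applies: 15 + 1 = 16.
R3 applies: 16 − 3 = 13.
R4 applies: 13 + 4 = 17.
R5 applies (level before this adjustment is 17 < 20, so +1): 17 + 1 = 18.
R6 applies: 18 − 1 = 17.
R7 applies: 17 + 2 = 19.
Final offense level: 19.
Criminal history: 9 prior points → Category B (6-10).
Level 19 falls in the 17-28 band.
Grid: Level 17-28 × Category B = 1140-1380 days.

1140-1380 days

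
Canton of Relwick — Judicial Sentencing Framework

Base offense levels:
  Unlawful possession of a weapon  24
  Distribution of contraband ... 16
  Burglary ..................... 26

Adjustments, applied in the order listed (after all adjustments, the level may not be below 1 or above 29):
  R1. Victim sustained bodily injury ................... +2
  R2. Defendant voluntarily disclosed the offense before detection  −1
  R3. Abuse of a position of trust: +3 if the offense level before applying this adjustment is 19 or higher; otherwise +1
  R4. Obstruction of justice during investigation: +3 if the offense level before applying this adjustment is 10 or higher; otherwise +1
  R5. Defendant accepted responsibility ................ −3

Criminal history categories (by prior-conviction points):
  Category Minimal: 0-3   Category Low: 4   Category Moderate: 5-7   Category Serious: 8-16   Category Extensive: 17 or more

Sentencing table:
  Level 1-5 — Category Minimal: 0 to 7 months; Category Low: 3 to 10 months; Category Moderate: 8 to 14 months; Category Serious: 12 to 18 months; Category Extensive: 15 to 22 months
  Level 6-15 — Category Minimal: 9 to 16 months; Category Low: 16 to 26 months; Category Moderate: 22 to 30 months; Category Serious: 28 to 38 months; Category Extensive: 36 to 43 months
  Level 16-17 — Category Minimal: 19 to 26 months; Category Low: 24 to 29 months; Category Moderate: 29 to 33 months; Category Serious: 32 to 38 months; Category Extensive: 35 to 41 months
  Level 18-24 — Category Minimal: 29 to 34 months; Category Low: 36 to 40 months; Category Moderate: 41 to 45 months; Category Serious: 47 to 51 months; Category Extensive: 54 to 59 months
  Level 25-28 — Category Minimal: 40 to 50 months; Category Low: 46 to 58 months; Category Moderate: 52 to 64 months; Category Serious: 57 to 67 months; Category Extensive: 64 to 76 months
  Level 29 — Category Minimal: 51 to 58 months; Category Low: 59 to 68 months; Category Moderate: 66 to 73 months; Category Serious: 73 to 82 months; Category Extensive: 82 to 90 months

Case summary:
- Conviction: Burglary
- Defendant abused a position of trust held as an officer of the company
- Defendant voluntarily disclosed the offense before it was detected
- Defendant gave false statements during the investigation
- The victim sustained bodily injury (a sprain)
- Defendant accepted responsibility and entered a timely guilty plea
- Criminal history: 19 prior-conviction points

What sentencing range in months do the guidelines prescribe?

82-90 months

Base offense level for burglary: 26.
R1 applies: 26 + 2 = 28.
R2 applies: 28 − 1 = 27.
R3 applies (level before this adjustment is 27 ≥ 19, so +3): 27 + 3 = 30.
R4 applies (level before this adjustment is 30 ≥ 10, so +3): 30 + 3 = 33.
R5 applies: 33 − 3 = 30.
Level 30 exceeds the maximum of 29; capped at 29.
Final offense level: 29.
Criminal history: 19 prior points → Category Extensive (17+).
Level 29 falls in the 29 band.
Grid: Level 29 × Category Extensive = 82-90 months.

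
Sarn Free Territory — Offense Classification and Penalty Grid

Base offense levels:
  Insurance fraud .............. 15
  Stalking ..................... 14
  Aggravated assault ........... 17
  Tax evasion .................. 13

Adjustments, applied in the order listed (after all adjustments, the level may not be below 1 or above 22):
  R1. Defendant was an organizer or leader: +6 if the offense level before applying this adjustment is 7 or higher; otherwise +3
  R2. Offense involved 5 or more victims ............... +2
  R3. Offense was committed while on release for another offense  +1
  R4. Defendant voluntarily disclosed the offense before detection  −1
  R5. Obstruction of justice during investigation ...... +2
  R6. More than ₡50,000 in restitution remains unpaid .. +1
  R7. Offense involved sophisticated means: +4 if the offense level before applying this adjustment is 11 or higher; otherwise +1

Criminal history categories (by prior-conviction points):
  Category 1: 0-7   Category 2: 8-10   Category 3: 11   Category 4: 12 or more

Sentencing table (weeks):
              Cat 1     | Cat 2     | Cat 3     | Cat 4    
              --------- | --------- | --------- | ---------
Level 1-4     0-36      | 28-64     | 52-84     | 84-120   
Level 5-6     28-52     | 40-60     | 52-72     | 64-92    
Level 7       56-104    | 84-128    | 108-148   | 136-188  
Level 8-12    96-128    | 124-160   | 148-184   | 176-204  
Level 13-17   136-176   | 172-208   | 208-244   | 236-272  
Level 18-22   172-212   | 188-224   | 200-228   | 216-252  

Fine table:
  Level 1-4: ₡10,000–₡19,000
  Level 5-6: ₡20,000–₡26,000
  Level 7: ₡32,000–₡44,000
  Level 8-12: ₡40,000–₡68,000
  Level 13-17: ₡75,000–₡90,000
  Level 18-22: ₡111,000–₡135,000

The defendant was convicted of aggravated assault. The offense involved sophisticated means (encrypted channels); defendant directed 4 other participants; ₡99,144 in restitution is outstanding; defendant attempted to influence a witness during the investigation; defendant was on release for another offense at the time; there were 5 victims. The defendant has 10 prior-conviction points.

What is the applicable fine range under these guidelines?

Base offense level for aggravated assault: 17.
R1 applies (level before this adjustment is 17 ≥ 7, so +6): 17 + 6 = 23.
R2 applies: 23 + 2 = 25.
R3 applies: 25 + 1 = 26.
R4 does not apply.
R5 applies: 26 + 2 = 28.
R6 applies: 28 + 1 = 29.
R7 applies (level before this adjustment is 29 ≥ 11, so +4): 29 + 4 = 33.
Level 33 exceeds the maximum of 22; capped at 22.
Final offense level: 22.
Level 22 falls in the 18-22 band.
Fine table: Level 18-22 → ₡111,000–₡135,000.

₡111,000–₡135,000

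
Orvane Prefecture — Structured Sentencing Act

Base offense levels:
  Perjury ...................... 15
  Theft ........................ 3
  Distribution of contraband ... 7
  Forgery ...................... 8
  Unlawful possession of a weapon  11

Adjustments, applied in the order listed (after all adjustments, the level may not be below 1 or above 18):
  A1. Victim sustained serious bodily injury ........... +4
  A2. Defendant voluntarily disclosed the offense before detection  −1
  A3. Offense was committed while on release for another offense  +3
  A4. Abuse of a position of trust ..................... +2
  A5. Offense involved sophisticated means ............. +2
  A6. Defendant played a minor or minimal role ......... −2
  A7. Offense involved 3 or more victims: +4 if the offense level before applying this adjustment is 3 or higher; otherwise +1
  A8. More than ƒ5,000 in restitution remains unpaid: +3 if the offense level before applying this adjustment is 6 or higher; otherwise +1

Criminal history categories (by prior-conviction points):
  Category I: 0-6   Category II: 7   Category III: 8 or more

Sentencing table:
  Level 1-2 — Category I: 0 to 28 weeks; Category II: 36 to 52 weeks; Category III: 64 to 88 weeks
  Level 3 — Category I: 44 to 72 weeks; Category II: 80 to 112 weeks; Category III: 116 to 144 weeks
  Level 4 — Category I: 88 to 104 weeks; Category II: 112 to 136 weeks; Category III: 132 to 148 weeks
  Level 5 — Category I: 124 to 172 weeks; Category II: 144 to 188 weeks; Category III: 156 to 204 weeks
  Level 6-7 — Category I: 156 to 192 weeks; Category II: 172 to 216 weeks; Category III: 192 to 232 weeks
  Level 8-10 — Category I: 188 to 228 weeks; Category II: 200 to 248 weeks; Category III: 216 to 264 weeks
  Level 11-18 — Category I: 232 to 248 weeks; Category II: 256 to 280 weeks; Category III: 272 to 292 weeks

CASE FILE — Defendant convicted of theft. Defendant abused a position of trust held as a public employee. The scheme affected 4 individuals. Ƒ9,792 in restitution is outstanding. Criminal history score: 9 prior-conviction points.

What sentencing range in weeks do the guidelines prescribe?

Base offense level for theft: 3.
A1 does not apply.
A3 does not apply.
A4 applies: 3 + 2 = 5.
A5 does not apply.
A6 does not apply.
A7 applies (level before this adjustment is 5 ≥ 3, so +4): 5 + 4 = 9.
A8 applies (level before this adjustment is 9 ≥ 6, so +3): 9 + 3 = 12.
Final offense level: 12.
Criminal history: 9 prior points → Category III (8+).
Level 12 falls in the 11-18 band.
Grid: Level 11-18 × Category III = 272-292 weeks.

272-292 weeks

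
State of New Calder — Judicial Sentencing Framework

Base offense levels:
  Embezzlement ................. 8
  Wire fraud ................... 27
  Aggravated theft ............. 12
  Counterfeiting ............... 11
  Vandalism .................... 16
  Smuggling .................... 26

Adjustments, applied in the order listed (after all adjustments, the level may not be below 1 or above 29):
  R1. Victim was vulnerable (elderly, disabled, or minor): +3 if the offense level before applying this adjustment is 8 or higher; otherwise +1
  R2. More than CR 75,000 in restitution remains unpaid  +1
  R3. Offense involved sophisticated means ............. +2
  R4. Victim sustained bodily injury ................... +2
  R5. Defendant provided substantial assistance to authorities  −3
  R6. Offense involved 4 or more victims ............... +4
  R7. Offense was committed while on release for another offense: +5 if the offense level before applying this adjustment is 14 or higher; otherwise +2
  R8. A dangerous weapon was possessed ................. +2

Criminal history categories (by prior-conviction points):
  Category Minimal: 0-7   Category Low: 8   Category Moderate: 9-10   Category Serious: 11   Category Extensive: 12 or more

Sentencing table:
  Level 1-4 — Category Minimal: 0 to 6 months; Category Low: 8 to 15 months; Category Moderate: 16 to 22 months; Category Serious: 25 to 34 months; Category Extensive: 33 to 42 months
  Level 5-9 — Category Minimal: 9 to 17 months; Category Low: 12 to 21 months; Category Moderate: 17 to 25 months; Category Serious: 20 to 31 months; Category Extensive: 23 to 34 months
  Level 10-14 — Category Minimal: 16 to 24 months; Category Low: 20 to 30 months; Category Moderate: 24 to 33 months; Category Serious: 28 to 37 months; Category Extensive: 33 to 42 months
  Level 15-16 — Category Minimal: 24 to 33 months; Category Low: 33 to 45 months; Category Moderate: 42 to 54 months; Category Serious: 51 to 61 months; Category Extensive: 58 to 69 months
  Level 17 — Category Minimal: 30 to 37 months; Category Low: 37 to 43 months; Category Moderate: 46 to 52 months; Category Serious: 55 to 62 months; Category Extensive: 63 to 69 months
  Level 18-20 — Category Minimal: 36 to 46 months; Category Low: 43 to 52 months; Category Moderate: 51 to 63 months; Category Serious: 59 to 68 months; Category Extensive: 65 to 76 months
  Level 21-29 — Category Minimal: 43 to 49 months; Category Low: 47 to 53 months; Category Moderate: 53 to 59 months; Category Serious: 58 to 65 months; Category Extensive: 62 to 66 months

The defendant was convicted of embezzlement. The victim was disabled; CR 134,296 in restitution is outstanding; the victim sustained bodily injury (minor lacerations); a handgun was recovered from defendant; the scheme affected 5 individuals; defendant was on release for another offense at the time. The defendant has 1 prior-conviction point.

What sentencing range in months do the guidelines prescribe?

43-49 months

Base offense level for embezzlement: 8.
R1 applies (level before this adjustment is 8 ≥ 8, so +3): 8 + 3 = 11.
R2 applies: 11 + 1 = 12.
R4 applies: 12 + 2 = 14.
R5 does not apply.
R6 applies: 14 + 4 = 18.
R7 applies (level before this adjustment is 18 ≥ 14, so +5): 18 + 5 = 23.
R8 applies: 23 + 2 = 25.
Final offense level: 25.
Criminal history: 1 prior point → Category Minimal (0-7).
Level 25 falls in the 21-29 band.
Grid: Level 21-29 × Category Minimal = 43-49 months.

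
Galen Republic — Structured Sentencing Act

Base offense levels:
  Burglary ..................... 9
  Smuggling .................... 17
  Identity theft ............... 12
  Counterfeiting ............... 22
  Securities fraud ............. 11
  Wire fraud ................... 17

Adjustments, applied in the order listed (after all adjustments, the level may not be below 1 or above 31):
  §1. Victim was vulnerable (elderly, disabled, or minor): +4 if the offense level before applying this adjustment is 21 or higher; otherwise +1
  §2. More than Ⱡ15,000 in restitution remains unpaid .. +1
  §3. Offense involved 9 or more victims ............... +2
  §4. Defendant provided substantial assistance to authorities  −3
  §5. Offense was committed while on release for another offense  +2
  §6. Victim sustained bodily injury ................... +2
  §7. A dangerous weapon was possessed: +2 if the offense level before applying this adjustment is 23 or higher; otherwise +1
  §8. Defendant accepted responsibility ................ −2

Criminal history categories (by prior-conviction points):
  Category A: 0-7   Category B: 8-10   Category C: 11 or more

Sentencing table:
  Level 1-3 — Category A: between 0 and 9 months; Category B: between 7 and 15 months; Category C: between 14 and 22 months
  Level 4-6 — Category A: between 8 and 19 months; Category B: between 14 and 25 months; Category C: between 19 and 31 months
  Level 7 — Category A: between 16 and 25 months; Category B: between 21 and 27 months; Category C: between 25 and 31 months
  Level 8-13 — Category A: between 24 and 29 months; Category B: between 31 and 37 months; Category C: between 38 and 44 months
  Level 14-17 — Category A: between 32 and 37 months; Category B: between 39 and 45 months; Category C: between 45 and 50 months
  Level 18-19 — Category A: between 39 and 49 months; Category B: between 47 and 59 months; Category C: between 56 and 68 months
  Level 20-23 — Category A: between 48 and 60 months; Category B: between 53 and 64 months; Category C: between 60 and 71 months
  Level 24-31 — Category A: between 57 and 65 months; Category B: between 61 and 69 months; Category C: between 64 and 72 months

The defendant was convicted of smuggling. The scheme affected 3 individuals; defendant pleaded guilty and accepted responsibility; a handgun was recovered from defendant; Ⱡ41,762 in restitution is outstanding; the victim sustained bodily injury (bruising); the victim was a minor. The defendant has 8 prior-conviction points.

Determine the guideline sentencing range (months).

53-64 months

Base offense level for smuggling: 17.
§1 applies (level before this adjustment is 17 < 21, so +1): 17 + 1 = 18.
§2 applies: 18 + 1 = 19.
§3 does not apply.
§6 applies: 19 + 2 = 21.
§7 applies (level before this adjustment is 21 < 23, so +1): 21 + 1 = 22.
§8 applies: 22 − 2 = 20.
Final offense level: 20.
Criminal history: 8 prior points → Category B (8-10).
Level 20 falls in the 20-23 band.
Grid: Level 20-23 × Category B = 53-64 months.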